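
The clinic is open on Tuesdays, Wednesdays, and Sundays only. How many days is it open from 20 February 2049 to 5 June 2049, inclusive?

45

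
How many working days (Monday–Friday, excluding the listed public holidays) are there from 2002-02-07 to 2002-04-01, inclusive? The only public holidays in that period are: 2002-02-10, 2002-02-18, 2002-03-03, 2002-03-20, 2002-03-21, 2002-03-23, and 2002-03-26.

2002-02-07 is a Thursday.
The range spans 54 days (inclusive of both endpoints).
54 = 7 × 7 + 5, so there are 7 full weeks plus 5 extra days.
Each full week contributes 5 weekdays (Mon–Fri): 7 × 5 = 35.
The 5 extra days are Thu, Fri, Sat, Sun, Mon — 3 of them qualify.
Total: 35 + 3 = 38.
Holidays: 2002-02-10 (Sun); 2002-02-18 (Mon); 2002-03-03 (Sun); 2002-03-20 (Wed); 2002-03-21 (Thu); 2002-03-23 (Sat); 2002-03-26 (Tue).
4 of the 7 holidays fall on weekdays; the rest are weekends and were already excluded.
Business days: 38 − 4 = 34.

34 working days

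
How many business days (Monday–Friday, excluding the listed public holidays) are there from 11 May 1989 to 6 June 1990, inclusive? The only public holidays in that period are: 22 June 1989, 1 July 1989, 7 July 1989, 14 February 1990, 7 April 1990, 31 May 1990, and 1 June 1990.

275

11 May 1989 is a Thursday.
The range spans 392 days (inclusive of both endpoints).
392 = 7 × 56, so the span is exactly 56 full weeks.
Each full week contributes 5 weekdays (Mon–Fri): 56 × 5 = 280.
Holidays: 22 June 1989 (Thu); 1 July 1989 (Sat); 7 July 1989 (Fri); 14 February 1990 (Wed); 7 April 1990 (Sat); 31 May 1990 (Thu); 1 June 1990 (Fri).
5 of the 7 holidays fall on weekdays; the rest are weekends and were already excluded.
Business days: 280 − 5 = 275.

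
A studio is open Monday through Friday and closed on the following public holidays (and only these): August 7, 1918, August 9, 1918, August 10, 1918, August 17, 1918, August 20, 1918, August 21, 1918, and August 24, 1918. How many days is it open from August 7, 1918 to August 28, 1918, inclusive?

August 7, 1918 is a Wednesday.
The range spans 22 days (inclusive of both endpoints).
22 = 7 × 3 + 1, so there are 3 full weeks plus 1 extra day.
Each full week contributes 5 weekdays (Mon–Fri): 3 × 5 = 15.
The 1 extra day is Wednesday — 1 of them qualifies.
Total: 15 + 1 = 16.
Holidays: August 7, 1918 (Wed); August 9, 1918 (Fri); August 10, 1918 (Sat); August 17, 1918 (Sat); August 20, 1918 (Tue); August 21, 1918 (Wed); August 24, 1918 (Sat).
4 of the 7 holidays fall on weekdays; the rest are weekends and were already excluded.
Business days: 16 − 4 = 12.

12 business days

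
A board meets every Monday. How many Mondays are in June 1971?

4

June 1, 1971 is a Tuesday.
That's 30 days from start to end, counting both.
30 = 7 × 4 + 2, so there are 4 full weeks plus 2 extra days.
Each full week contributes one Monday: 4 so far.
The 2 extra days are Tue, Wed — none qualify.
Total: 4 + 0 = 4.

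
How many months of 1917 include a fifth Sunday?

A month has five Sundays exactly when Sunday falls within its first (length − 28) days.
Jan: 31 days, starts Mon → 5 of Mon, Tue, Wed
Feb: 28 days, starts Thu → 5 of (none)
Mar: 31 days, starts Thu → 5 of Thu, Fri, Sat
Apr: 30 days, starts Sun → 5 of Sun, Mon ✓
May: 31 days, starts Tue → 5 of Tue, Wed, Thu
Jun: 30 days, starts Fri → 5 of Fri, Sat
Jul: 31 days, starts Sun → 5 of Sun, Mon, Tue ✓
Aug: 31 days, starts Wed → 5 of Wed, Thu, Fri
Sep: 30 days, starts Sat → 5 of Sat, Sun ✓
Oct: 31 days, starts Mon → 5 of Mon, Tue, Wed
Nov: 30 days, starts Thu → 5 of Thu, Fri
Dec: 31 days, starts Sat → 5 of Sat, Sun, Mon ✓
Months with five Sundays: Apr, Jul, Sep, Dec.

4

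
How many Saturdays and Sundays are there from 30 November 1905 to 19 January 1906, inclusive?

14

30 November 1905 is a Thursday.
From 30 November 1905 to 19 January 1906 is 51 days inclusive.
51 = 7 × 7 + 2, so there are 7 full weeks plus 2 extra days.
Each full week contributes 2 weekend days (Sat, Sun): 7 × 2 = 14.
The 2 extra days are Thu, Fri — none qualify.
Total: 14 + 0 = 14.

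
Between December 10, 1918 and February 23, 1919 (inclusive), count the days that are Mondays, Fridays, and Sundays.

December 10, 1918 is a Tuesday.
That's 76 days from start to end, counting both.
76 = 7 × 10 + 6, so there are 10 full weeks plus 6 extra days.
Each full week contributes 3 days from the set (Mon, Fri, Sun): 10 × 3 = 30.
The 6 extra days are Tue, Wed, Thu, Fri, Sat, Sun — 2 of them qualify.
Total: 30 + 2 = 32.

32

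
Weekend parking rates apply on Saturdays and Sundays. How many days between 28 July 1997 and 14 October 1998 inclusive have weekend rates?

28 July 1997 is a Monday.
The range spans 444 days (inclusive of both endpoints).
444 = 7 × 63 + 3, so there are 63 full weeks plus 3 extra days.
Each full week contributes 2 weekend days (Sat, Sun): 63 × 2 = 126.
The 3 extra days are Mon, Tue, Wed — none qualify.
Total: 126 + 0 = 126.

126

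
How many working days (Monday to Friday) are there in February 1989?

20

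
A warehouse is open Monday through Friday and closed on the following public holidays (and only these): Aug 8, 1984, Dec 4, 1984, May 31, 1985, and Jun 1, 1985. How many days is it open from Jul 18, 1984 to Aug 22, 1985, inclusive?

284 working days

Jul 18, 1984 is a Wednesday.
The range spans 401 days (inclusive of both endpoints).
401 = 7 × 57 + 2, so there are 57 full weeks plus 2 extra days.
Each full week contributes 5 weekdays (Mon–Fri): 57 × 5 = 285.
The 2 extra days are Wednesday, Thursday — 2 of them qualify.
Total: 285 + 2 = 287.
Holidays: Aug 8, 1984 (Wed); Dec 4, 1984 (Tue); May 31, 1985 (Fri); Jun 1, 1985 (Sat).
3 of the 4 holidays fall on weekdays; the rest are weekends and were already excluded.
Business days: 287 − 3 = 284.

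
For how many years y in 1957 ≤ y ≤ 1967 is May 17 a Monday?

1

Day of week of May 17 in each year:
1957: Fri, 1958: Sat, 1959: Sun, 1960: Tue, 1961: Wed, 1962: Thu, 1963: Fri, 1964: Sun, 1965: Mon ✓, 1966: Tue, 1967: Wed
Mondays: 1965.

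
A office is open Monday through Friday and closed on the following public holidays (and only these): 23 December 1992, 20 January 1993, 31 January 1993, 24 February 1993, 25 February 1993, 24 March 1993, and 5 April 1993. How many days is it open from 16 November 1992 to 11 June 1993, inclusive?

144 working days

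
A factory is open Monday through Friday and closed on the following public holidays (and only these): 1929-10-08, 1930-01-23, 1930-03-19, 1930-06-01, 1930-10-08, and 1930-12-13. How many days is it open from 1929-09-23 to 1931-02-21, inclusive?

1929-09-23 is a Monday.
That's 517 days from start to end, counting both.
517 = 7 × 73 + 6, so there are 73 full weeks plus 6 extra days.
Each full week contributes 5 weekdays (Mon–Fri): 73 × 5 = 365.
The 6 extra days are Mon, Tue, Wed, Thu, Fri, Sat — 5 of them qualify.
Total: 365 + 5 = 370.
Holidays: 1929-10-08 (Tue); 1930-01-23 (Thu); 1930-03-19 (Wed); 1930-06-01 (Sun); 1930-10-08 (Wed); 1930-12-13 (Sat).
4 of the 6 holidays fall on weekdays; the rest are weekends and were already excluded.
Business days: 370 − 4 = 366.

366 working days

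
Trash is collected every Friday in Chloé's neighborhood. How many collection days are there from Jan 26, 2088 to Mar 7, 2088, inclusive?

6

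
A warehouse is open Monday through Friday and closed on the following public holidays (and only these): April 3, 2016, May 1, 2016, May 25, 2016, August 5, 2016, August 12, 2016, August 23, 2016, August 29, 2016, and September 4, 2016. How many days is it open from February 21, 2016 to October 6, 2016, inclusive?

February 21, 2016 is a Sunday.
From February 21, 2016 to October 6, 2016 is 229 days inclusive.
229 = 7 × 32 + 5, so there are 32 full weeks plus 5 extra days.
Each full week contributes 5 weekdays (Mon–Fri): 32 × 5 = 160.
The 5 extra days are Sun, Mon, Tue, Wed, Thu — 4 of them qualify.
Total: 160 + 4 = 164.
Holidays: April 3, 2016 (Sun); May 1, 2016 (Sun); May 25, 2016 (Wed); August 5, 2016 (Fri); August 12, 2016 (Fri); August 23, 2016 (Tue); August 29, 2016 (Mon); September 4, 2016 (Sun).
5 of the 8 holidays fall on weekdays; the rest are weekends and were already excluded.
Business days: 164 − 5 = 159.

159 working days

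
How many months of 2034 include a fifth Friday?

4

A month has five Fridays exactly when Friday falls within its first (length − 28) days.
Jan: 31 days, starts Sun → 5 of Sun, Mon, Tue
Feb: 28 days, starts Wed → 5 of (none)
Mar: 31 days, starts Wed → 5 of Wed, Thu, Fri ✓
Apr: 30 days, starts Sat → 5 of Sat, Sun
May: 31 days, starts Mon → 5 of Mon, Tue, Wed
Jun: 30 days, starts Thu → 5 of Thu, Fri ✓
Jul: 31 days, starts Sat → 5 of Sat, Sun, Mon
Aug: 31 days, starts Tue → 5 of Tue, Wed, Thu
Sep: 30 days, starts Fri → 5 of Fri, Sat ✓
Oct: 31 days, starts Sun → 5 of Sun, Mon, Tue
Nov: 30 days, starts Wed → 5 of Wed, Thu
Dec: 31 days, starts Fri → 5 of Fri, Sat, Sun ✓
Months with five Fridays: Mar, Jun, Sep, Dec.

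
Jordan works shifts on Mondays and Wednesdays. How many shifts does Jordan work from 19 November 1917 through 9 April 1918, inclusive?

19 November 1917 is a Monday.
The range spans 142 days (inclusive of both endpoints).
142 = 7 × 20 + 2, so there are 20 full weeks plus 2 extra days.
Each full week contributes 2 days from the set (Mon, Wed): 20 × 2 = 40.
The 2 extra days are Monday, Tuesday — 1 of them qualifies.
Total: 40 + 1 = 41.

41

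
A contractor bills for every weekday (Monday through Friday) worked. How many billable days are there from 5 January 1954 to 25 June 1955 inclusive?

384 weekdays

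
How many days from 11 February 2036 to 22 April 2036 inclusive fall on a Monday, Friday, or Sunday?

31

11 February 2036 is a Monday.
That's 72 days from start to end, counting both.
72 = 7 × 10 + 2, so there are 10 full weeks plus 2 extra days.
Each full week contributes 3 days from the set (Mon, Fri, Sun): 10 × 3 = 30.
The 2 extra days are Monday, Tuesday — 1 of them qualifies.
Total: 30 + 1 = 31.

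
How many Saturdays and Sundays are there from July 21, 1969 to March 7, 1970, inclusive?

July 21, 1969 is a Monday.
That's 230 days from start to end, counting both.
230 = 7 × 32 + 6, so there are 32 full weeks plus 6 extra days.
Each full week contributes 2 weekend days (Sat, Sun): 32 × 2 = 64.
The 6 extra days are Monday, Tuesday, Wednesday, Thursday, Friday, Saturday — 1 of them qualifies.
Total: 64 + 1 = 65.

65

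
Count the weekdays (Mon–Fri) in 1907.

Jan 1, 1907 is a Tuesday.
The range spans 365 days (inclusive of both endpoints).
365 = 7 × 52 + 1, so there are 52 full weeks plus 1 extra day.
Each full week contributes 5 weekdays (Mon–Fri): 52 × 5 = 260.
The 1 extra day is Tuesday — 1 of them qualifies.
Total: 260 + 1 = 261.

261 weekdays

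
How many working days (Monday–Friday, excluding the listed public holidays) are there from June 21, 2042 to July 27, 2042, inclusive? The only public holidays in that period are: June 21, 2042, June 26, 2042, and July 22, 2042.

23 working days

June 21, 2042 is a Saturday.
From June 21, 2042 to July 27, 2042 is 37 days inclusive.
37 = 7 × 5 + 2, so there are 5 full weeks plus 2 extra days.
Each full week contributes 5 weekdays (Mon–Fri): 5 × 5 = 25.
The 2 extra days are Saturday, Sunday — none qualify.
Total: 25 + 0 = 25.
Holidays: June 21, 2042 (Sat); June 26, 2042 (Thu); July 22, 2042 (Tue).
2 of the 3 holidays fall on weekdays; the rest are weekends and were already excluded.
Business days: 25 − 2 = 23.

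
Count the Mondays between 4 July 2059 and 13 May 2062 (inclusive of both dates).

4 July 2059 is a Friday.
From 4 July 2059 to 13 May 2062 is 1045 days inclusive.
1045 = 7 × 149 + 2, so there are 149 full weeks plus 2 extra days.
Each full week contributes one Monday: 149 so far.
The 2 extra days are Fri, Sat — none qualify.
Total: 149 + 0 = 149.

149 Mondays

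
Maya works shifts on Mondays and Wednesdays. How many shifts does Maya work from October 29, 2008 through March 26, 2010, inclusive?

147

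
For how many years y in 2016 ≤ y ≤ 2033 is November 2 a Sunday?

2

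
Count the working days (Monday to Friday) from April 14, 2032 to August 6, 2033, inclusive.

343 weekdays

April 14, 2032 is a Wednesday.
The range spans 480 days (inclusive of both endpoints).
480 = 7 × 68 + 4, so there are 68 full weeks plus 4 extra days.
Each full week contributes 5 weekdays (Mon–Fri): 68 × 5 = 340.
The 4 extra days are Wednesday, Thursday, Friday, Saturday — 3 of them qualify.
Total: 340 + 3 = 343.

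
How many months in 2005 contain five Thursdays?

4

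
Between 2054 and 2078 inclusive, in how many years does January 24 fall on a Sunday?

4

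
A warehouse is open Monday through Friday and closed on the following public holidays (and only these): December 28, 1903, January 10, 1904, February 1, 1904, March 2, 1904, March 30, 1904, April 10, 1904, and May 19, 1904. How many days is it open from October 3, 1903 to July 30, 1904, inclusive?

210

October 3, 1903 is a Saturday.
From October 3, 1903 to July 30, 1904 is 302 days inclusive.
302 = 7 × 43 + 1, so there are 43 full weeks plus 1 extra day.
Each full week contributes 5 weekdays (Mon–Fri): 43 × 5 = 215.
The 1 extra day is Sat — none qualify.
Total: 215 + 0 = 215.
Holidays: December 28, 1903 (Mon); January 10, 1904 (Sun); February 1, 1904 (Mon); March 2, 1904 (Wed); March 30, 1904 (Wed); April 10, 1904 (Sun); May 19, 1904 (Thu).
5 of the 7 holidays fall on weekdays; the rest are weekends and were already excluded.
Business days: 215 − 5 = 210.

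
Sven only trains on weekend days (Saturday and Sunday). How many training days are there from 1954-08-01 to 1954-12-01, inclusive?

35

1954-08-01 is a Sunday.
From 1954-08-01 to 1954-12-01 is 123 days inclusive.
123 = 7 × 17 + 4, so there are 17 full weeks plus 4 extra days.
Each full week contributes 2 weekend days (Sat, Sun): 17 × 2 = 34.
The 4 extra days are Sun, Mon, Tue, Wed — 1 of them qualifies.
Total: 34 + 1 = 35.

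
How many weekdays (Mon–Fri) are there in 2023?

January 1, 2023 is a Sunday.
From January 1, 2023 to December 31, 2023 is 365 days inclusive.
365 = 7 × 52 + 1, so there are 52 full weeks plus 1 extra day.
Each full week contributes 5 weekdays (Mon–Fri): 52 × 5 = 260.
The 1 extra day is Sunday — none qualify.
Total: 260 + 0 = 260.

260 weekdays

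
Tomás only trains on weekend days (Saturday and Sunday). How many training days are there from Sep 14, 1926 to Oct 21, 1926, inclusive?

10

Sep 14, 1926 is a Tuesday.
From Sep 14, 1926 to Oct 21, 1926 is 38 days inclusive.
38 = 7 × 5 + 3, so there are 5 full weeks plus 3 extra days.
Each full week contributes 2 weekend days (Sat, Sun): 5 × 2 = 10.
The 3 extra days are Tue, Wed, Thu — none qualify.
Total: 10 + 0 = 10.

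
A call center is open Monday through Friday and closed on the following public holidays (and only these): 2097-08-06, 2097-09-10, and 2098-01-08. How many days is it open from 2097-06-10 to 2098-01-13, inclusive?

153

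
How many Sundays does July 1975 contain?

4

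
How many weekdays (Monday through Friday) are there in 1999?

261 weekdays

1999-01-01 is a Friday.
That's 365 days from start to end, counting both.
365 = 7 × 52 + 1, so there are 52 full weeks plus 1 extra day.
Each full week contributes 5 weekdays (Mon–Fri): 52 × 5 = 260.
The 1 extra day is Fri — 1 of them qualifies.
Total: 260 + 1 = 261.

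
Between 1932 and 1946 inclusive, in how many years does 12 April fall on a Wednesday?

Day of week of April 12 in each year:
1932: Tue, 1933: Wed ✓, 1934: Thu, 1935: Fri, 1936: Sun, 1937: Mon, 1938: Tue, 1939: Wed ✓, 1940: Fri, 1941: Sat, 1942: Sun, 1943: Mon, 1944: Wed ✓, 1945: Thu, 1946: Fri
Wednesdays: 1933, 1939, 1944.

3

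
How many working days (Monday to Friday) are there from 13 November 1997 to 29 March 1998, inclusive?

97 weekdays

13 November 1997 is a Thursday.
From 13 November 1997 to 29 March 1998 is 137 days inclusive.
137 = 7 × 19 + 4, so there are 19 full weeks plus 4 extra days.
Each full week contributes 5 weekdays (Mon–Fri): 19 × 5 = 95.
The 4 extra days are Thu, Fri, Sat, Sun — 2 of them qualify.
Total: 95 + 2 = 97.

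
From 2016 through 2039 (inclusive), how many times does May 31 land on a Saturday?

3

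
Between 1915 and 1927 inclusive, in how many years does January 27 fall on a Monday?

1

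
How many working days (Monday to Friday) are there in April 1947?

1 April 1947 is a Tuesday.
From 1 April 1947 to 30 April 1947 is 30 days inclusive.
30 = 7 × 4 + 2, so there are 4 full weeks plus 2 extra days.
Each full week contributes 5 weekdays (Mon–Fri): 4 × 5 = 20.
The 2 extra days are Tuesday, Wednesday — 2 of them qualify.
Total: 20 + 2 = 22.

22 weekdays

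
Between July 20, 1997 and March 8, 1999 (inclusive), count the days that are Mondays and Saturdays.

171

July 20, 1997 is a Sunday.
From July 20, 1997 to March 8, 1999 is 597 days inclusive.
597 = 7 × 85 + 2, so there are 85 full weeks plus 2 extra days.
Each full week contributes 2 days from the set (Mon, Sat): 85 × 2 = 170.
The 2 extra days are Sunday, Monday — 1 of them qualifies.
Total: 170 + 1 = 171.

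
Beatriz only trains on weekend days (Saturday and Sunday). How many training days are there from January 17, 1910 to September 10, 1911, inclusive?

January 17, 1910 is a Monday.
The range spans 602 days (inclusive of both endpoints).
602 = 7 × 86, so the span is exactly 86 full weeks.
Each full week contributes 2 weekend days (Sat, Sun): 86 × 2 = 172.
Total: 172.

172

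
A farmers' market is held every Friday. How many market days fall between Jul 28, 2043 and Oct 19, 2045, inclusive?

Jul 28, 2043 is a Tuesday.
The range spans 815 days (inclusive of both endpoints).
815 = 7 × 116 + 3, so there are 116 full weeks plus 3 extra days.
Each full week contributes one Friday: 116 so far.
The 3 extra days are Tuesday, Wednesday, Thursday — none qualify.
Total: 116 + 0 = 116.

116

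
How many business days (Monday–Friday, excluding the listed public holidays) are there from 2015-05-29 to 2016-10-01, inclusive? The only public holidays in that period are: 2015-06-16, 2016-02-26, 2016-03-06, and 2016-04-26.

348 business days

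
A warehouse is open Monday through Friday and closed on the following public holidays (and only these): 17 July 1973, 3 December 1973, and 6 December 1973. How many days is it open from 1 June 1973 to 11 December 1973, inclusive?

135 business days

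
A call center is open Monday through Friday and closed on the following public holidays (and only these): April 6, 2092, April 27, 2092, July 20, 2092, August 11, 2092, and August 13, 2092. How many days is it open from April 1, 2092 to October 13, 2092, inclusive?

138

April 1, 2092 is a Tuesday.
From April 1, 2092 to October 13, 2092 is 196 days inclusive.
196 = 7 × 28, so the span is exactly 28 full weeks.
Each full week contributes 5 weekdays (Mon–Fri): 28 × 5 = 140.
Holidays: April 6, 2092 (Sun); April 27, 2092 (Sun); July 20, 2092 (Sun); August 11, 2092 (Mon); August 13, 2092 (Wed).
2 of the 5 holidays fall on weekdays; the rest are weekends and were already excluded.
Business days: 140 − 2 = 138.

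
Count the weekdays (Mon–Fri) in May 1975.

1 May 1975 is a Thursday.
The range spans 31 days (inclusive of both endpoints).
31 = 7 × 4 + 3, so there are 4 full weeks plus 3 extra days.
Each full week contributes 5 weekdays (Mon–Fri): 4 × 5 = 20.
The 3 extra days are Thu, Fri, Sat — 2 of them qualify.
Total: 20 + 2 = 22.

22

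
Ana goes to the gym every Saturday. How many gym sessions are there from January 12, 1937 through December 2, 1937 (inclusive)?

January 12, 1937 is a Tuesday.
The range spans 325 days (inclusive of both endpoints).
325 = 7 × 46 + 3, so there are 46 full weeks plus 3 extra days.
Each full week contributes one Saturday: 46 so far.
The 3 extra days are Tuesday, Wednesday, Thursday — none qualify.
Total: 46 + 0 = 46.

46 Saturdays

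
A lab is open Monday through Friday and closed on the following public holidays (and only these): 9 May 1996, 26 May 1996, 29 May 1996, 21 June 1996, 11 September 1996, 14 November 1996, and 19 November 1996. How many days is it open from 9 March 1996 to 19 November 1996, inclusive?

176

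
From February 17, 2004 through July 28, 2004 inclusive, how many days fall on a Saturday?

February 17, 2004 is a Tuesday.
The range spans 163 days (inclusive of both endpoints).
163 = 7 × 23 + 2, so there are 23 full weeks plus 2 extra days.
Each full week contributes one Saturday: 23 so far.
The 2 extra days are Tuesday, Wednesday — none qualify.
Total: 23 + 0 = 23.

23 Saturdays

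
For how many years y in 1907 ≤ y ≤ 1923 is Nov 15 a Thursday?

2

Day of week of November 15 in each year:
1907: Fri, 1908: Sun, 1909: Mon, 1910: Tue, 1911: Wed, 1912: Fri, 1913: Sat, 1914: Sun, 1915: Mon, 1916: Wed, 1917: Thu ✓, 1918: Fri, 1919: Sat, 1920: Mon, 1921: Tue, 1922: Wed, 1923: Thu ✓
Thursdays: 1917, 1923.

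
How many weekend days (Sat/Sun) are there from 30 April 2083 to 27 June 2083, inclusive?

30 April 2083 is a Friday.
The range spans 59 days (inclusive of both endpoints).
59 = 7 × 8 + 3, so there are 8 full weeks plus 3 extra days.
Each full week contributes 2 weekend days (Sat, Sun): 8 × 2 = 16.
The 3 extra days are Fri, Sat, Sun — 2 of them qualify.
Total: 16 + 2 = 18.

18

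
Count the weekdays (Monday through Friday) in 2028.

1 January 2028 is a Saturday.
From 1 January 2028 to 31 December 2028 is 366 days inclusive.
366 = 7 × 52 + 2, so there are 52 full weeks plus 2 extra days.
Each full week contributes 5 weekdays (Mon–Fri): 52 × 5 = 260.
The 2 extra days are Sat, Sun — none qualify.
Total: 260 + 0 = 260.

260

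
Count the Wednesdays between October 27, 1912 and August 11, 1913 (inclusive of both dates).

October 27, 1912 is a Sunday.
That's 289 days from start to end, counting both.
289 = 7 × 41 + 2, so there are 41 full weeks plus 2 extra days.
Each full week contributes one Wednesday: 41 so far.
The 2 extra days are Sun, Mon — none qualify.
Total: 41 + 0 = 41.

41 Wednesdays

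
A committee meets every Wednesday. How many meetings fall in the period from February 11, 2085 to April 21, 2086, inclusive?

62

February 11, 2085 is a Sunday.
That's 435 days from start to end, counting both.
435 = 7 × 62 + 1, so there are 62 full weeks plus 1 extra day.
Each full week contributes one Wednesday: 62 so far.
The 1 extra day is Sunday — none qualify.
Total: 62 + 0 = 62.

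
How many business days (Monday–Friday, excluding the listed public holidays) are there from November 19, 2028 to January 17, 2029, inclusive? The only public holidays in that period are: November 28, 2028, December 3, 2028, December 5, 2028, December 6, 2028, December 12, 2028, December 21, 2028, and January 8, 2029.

37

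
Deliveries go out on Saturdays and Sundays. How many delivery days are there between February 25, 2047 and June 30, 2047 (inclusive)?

36

February 25, 2047 is a Monday.
From February 25, 2047 to June 30, 2047 is 126 days inclusive.
126 = 7 × 18, so the span is exactly 18 full weeks.
Each full week contributes 2 days from the set (Sat, Sun): 18 × 2 = 36.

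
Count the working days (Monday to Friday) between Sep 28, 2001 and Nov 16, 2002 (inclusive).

296 weekdays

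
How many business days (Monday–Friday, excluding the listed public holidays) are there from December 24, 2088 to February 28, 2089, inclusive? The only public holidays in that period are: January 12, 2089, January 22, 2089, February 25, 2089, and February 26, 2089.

45

December 24, 2088 is a Friday.
That's 67 days from start to end, counting both.
67 = 7 × 9 + 4, so there are 9 full weeks plus 4 extra days.
Each full week contributes 5 weekdays (Mon–Fri): 9 × 5 = 45.
The 4 extra days are Fri, Sat, Sun, Mon — 2 of them qualify.
Total: 45 + 2 = 47.
Holidays: January 12, 2089 (Wed); January 22, 2089 (Sat); February 25, 2089 (Fri); February 26, 2089 (Sat).
2 of the 4 holidays fall on weekdays; the rest are weekends and were already excluded.
Business days: 47 − 2 = 45.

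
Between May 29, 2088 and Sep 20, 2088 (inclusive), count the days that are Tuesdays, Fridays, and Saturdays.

May 29, 2088 is a Saturday.
The range spans 115 days (inclusive of both endpoints).
115 = 7 × 16 + 3, so there are 16 full weeks plus 3 extra days.
Each full week contributes 3 days from the set (Tue, Fri, Sat): 16 × 3 = 48.
The 3 extra days are Sat, Sun, Mon — 1 of them qualifies.
Total: 48 + 1 = 49.

49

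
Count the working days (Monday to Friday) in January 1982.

21 weekdays

1 January 1982 is a Friday.
The range spans 31 days (inclusive of both endpoints).
31 = 7 × 4 + 3, so there are 4 full weeks plus 3 extra days.
Each full week contributes 5 weekdays (Mon–Fri): 4 × 5 = 20.
The 3 extra days are Friday, Saturday, Sunday — 1 of them qualifies.
Total: 20 + 1 = 21.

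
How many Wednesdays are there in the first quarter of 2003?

13

Jan 1, 2003 is a Wednesday.
From Jan 1, 2003 to Mar 31, 2003 is 90 days inclusive.
90 = 7 × 12 + 6, so there are 12 full weeks plus 6 extra days.
Each full week contributes one Wednesday: 12 so far.
The 6 extra days are Wednesday, Thursday, Friday, Saturday, Sunday, Monday — 1 of them qualifies.
Total: 12 + 1 = 13.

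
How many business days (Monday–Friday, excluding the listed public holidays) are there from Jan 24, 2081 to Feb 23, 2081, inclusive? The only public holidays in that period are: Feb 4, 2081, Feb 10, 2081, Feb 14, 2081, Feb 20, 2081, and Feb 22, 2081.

17 business days

Jan 24, 2081 is a Friday.
The range spans 31 days (inclusive of both endpoints).
31 = 7 × 4 + 3, so there are 4 full weeks plus 3 extra days.
Each full week contributes 5 weekdays (Mon–Fri): 4 × 5 = 20.
The 3 extra days are Fri, Sat, Sun — 1 of them qualifies.
Total: 20 + 1 = 21.
Holidays: Feb 4, 2081 (Tue); Feb 10, 2081 (Mon); Feb 14, 2081 (Fri); Feb 20, 2081 (Thu); Feb 22, 2081 (Sat).
4 of the 5 holidays fall on weekdays; the rest are weekends and were already excluded.
Business days: 21 − 4 = 17.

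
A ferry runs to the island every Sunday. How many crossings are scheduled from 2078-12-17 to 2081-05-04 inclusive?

125

2078-12-17 is a Saturday.
That's 870 days from start to end, counting both.
870 = 7 × 124 + 2, so there are 124 full weeks plus 2 extra days.
Each full week contributes one Sunday: 124 so far.
The 2 extra days are Saturday, Sunday — 1 of them qualifies.
Total: 124 + 1 = 125.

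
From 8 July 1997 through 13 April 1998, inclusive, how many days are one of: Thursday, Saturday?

8 July 1997 is a Tuesday.
The range spans 280 days (inclusive of both endpoints).
280 = 7 × 40, so the span is exactly 40 full weeks.
Each full week contributes 2 days from the set (Thu, Sat): 40 × 2 = 80.
Total: 80.

80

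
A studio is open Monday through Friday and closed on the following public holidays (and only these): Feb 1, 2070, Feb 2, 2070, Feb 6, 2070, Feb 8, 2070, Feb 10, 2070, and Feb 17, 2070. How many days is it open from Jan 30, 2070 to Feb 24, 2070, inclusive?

Jan 30, 2070 is a Thursday.
From Jan 30, 2070 to Feb 24, 2070 is 26 days inclusive.
26 = 7 × 3 + 5, so there are 3 full weeks plus 5 extra days.
Each full week contributes 5 weekdays (Mon–Fri): 3 × 5 = 15.
The 5 extra days are Thursday, Friday, Saturday, Sunday, Monday — 3 of them qualify.
Total: 15 + 3 = 18.
Holidays: Feb 1, 2070 (Sat); Feb 2, 2070 (Sun); Feb 6, 2070 (Thu); Feb 8, 2070 (Sat); Feb 10, 2070 (Mon); Feb 17, 2070 (Mon).
3 of the 6 holidays fall on weekdays; the rest are weekends and were already excluded.
Business days: 18 − 3 = 15.

15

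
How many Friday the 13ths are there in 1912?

The 13th falls on a Friday when the month's 13th has weekday Fri.
Jan 13 is Sat; Feb 13 is Tue; Mar 13 is Wed; Apr 13 is Sat; May 13 is Mon; Jun 13 is Thu; Jul 13 is Sat; Aug 13 is Tue; Sep 13 is Fri ✓; Oct 13 is Sun; Nov 13 is Wed; Dec 13 is Fri ✓.
Friday the 13ths: Sep, Dec.

2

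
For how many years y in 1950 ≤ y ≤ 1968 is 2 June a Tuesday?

3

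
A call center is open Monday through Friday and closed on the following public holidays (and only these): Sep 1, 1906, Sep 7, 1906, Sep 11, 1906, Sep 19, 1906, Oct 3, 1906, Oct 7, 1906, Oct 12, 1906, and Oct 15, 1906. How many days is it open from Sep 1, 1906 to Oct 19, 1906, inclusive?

Sep 1, 1906 is a Saturday.
From Sep 1, 1906 to Oct 19, 1906 is 49 days inclusive.
49 = 7 × 7, so the span is exactly 7 full weeks.
Each full week contributes 5 weekdays (Mon–Fri): 7 × 5 = 35.
Total: 35.
Holidays: Sep 1, 1906 (Sat); Sep 7, 1906 (Fri); Sep 11, 1906 (Tue); Sep 19, 1906 (Wed); Oct 3, 1906 (Wed); Oct 7, 1906 (Sun); Oct 12, 1906 (Fri); Oct 15, 1906 (Mon).
6 of the 8 holidays fall on weekdays; the rest are weekends and were already excluded.
Business days: 35 − 6 = 29.

29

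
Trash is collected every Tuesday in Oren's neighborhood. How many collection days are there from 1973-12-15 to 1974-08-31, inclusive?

1973-12-15 is a Saturday.
That's 260 days from start to end, counting both.
260 = 7 × 37 + 1, so there are 37 full weeks plus 1 extra day.
Each full week contributes one Tuesday: 37 so far.
The 1 extra day is Saturday — none qualify.
Total: 37 + 0 = 37.

37 Tuesdays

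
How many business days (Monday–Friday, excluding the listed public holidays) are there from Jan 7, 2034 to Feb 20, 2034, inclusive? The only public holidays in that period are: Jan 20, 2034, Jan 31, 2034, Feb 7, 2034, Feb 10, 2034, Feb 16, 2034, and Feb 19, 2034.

Jan 7, 2034 is a Saturday.
That's 45 days from start to end, counting both.
45 = 7 × 6 + 3, so there are 6 full weeks plus 3 extra days.
Each full week contributes 5 weekdays (Mon–Fri): 6 × 5 = 30.
The 3 extra days are Sat, Sun, Mon — 1 of them qualifies.
Total: 30 + 1 = 31.
Holidays: Jan 20, 2034 (Fri); Jan 31, 2034 (Tue); Feb 7, 2034 (Tue); Feb 10, 2034 (Fri); Feb 16, 2034 (Thu); Feb 19, 2034 (Sun).
5 of the 6 holidays fall on weekdays; the rest are weekends and were already excluded.
Business days: 31 − 5 = 26.

26 business days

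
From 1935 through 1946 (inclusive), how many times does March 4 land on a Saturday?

2

Day of week of March 4 in each year:
1935: Mon, 1936: Wed, 1937: Thu, 1938: Fri, 1939: Sat ✓, 1940: Mon, 1941: Tue, 1942: Wed, 1943: Thu, 1944: Sat ✓, 1945: Sun, 1946: Mon
Saturdays: 1939, 1944.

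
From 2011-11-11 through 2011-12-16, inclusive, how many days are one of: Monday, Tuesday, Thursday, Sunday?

20

2011-11-11 is a Friday.
That's 36 days from start to end, counting both.
36 = 7 × 5 + 1, so there are 5 full weeks plus 1 extra day.
Each full week contributes 4 days from the set (Mon, Tue, Thu, Sun): 5 × 4 = 20.
The 1 extra day is Friday — none qualify.
Total: 20 + 0 = 20.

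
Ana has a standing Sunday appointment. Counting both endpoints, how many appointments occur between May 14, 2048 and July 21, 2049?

62 Sundays

May 14, 2048 is a Thursday.
The range spans 434 days (inclusive of both endpoints).
434 = 7 × 62, so the span is exactly 62 full weeks.
Each full week contributes one Sunday: 62 so far.
Total: 62.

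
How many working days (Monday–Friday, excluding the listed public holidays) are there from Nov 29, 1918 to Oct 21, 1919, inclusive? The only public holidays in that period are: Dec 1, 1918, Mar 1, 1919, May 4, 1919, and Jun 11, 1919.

Nov 29, 1918 is a Friday.
From Nov 29, 1918 to Oct 21, 1919 is 327 days inclusive.
327 = 7 × 46 + 5, so there are 46 full weeks plus 5 extra days.
Each full week contributes 5 weekdays (Mon–Fri): 46 × 5 = 230.
The 5 extra days are Fri, Sat, Sun, Mon, Tue — 3 of them qualify.
Total: 230 + 3 = 233.
Holidays: Dec 1, 1918 (Sun); Mar 1, 1919 (Sat); May 4, 1919 (Sun); Jun 11, 1919 (Wed).
1 of the 4 holidays fall on weekdays; the rest are weekends and were already excluded.
Business days: 233 − 1 = 232.

232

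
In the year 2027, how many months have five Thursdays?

A month has five Thursdays exactly when Thursday falls within its first (length − 28) days.
Jan: 31 days, starts Fri → 5 of Fri, Sat, Sun
Feb: 28 days, starts Mon → 5 of (none)
Mar: 31 days, starts Mon → 5 of Mon, Tue, Wed
Apr: 30 days, starts Thu → 5 of Thu, Fri ✓
May: 31 days, starts Sat → 5 of Sat, Sun, Mon
Jun: 30 days, starts Tue → 5 of Tue, Wed
Jul: 31 days, starts Thu → 5 of Thu, Fri, Sat ✓
Aug: 31 days, starts Sun → 5 of Sun, Mon, Tue
Sep: 30 days, starts Wed → 5 of Wed, Thu ✓
Oct: 31 days, starts Fri → 5 of Fri, Sat, Sun
Nov: 30 days, starts Mon → 5 of Mon, Tue
Dec: 31 days, starts Wed → 5 of Wed, Thu, Fri ✓
Months with five Thursdays: Apr, Jul, Sep, Dec.

4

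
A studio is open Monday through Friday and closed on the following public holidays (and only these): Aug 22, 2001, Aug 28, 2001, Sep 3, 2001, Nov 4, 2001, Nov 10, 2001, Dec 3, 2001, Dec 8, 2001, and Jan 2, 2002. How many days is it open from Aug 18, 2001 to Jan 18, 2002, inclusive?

Aug 18, 2001 is a Saturday.
The range spans 154 days (inclusive of both endpoints).
154 = 7 × 22, so the span is exactly 22 full weeks.
Each full week contributes 5 weekdays (Mon–Fri): 22 × 5 = 110.
Holidays: Aug 22, 2001 (Wed); Aug 28, 2001 (Tue); Sep 3, 2001 (Mon); Nov 4, 2001 (Sun); Nov 10, 2001 (Sat); Dec 3, 2001 (Mon); Dec 8, 2001 (Sat); Jan 2, 2002 (Wed).
5 of the 8 holidays fall on weekdays; the rest are weekends and were already excluded.
Business days: 110 − 5 = 105.

105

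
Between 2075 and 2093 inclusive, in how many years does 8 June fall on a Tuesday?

Day of week of June 8 in each year:
2075: Sat, 2076: Mon, 2077: Tue ✓, 2078: Wed, 2079: Thu, 2080: Sat, 2081: Sun, 2082: Mon, 2083: Tue ✓, 2084: Thu, 2085: Fri, 2086: Sat, 2087: Sun, 2088: Tue ✓, 2089: Wed, 2090: Thu, 2091: Fri, 2092: Sun, 2093: Mon
Tuesdays: 2077, 2083, 2088.

3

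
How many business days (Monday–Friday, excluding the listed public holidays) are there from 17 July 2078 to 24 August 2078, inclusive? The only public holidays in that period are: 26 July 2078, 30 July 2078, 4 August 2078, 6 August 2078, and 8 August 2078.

17 July 2078 is a Sunday.
The range spans 39 days (inclusive of both endpoints).
39 = 7 × 5 + 4, so there are 5 full weeks plus 4 extra days.
Each full week contributes 5 weekdays (Mon–Fri): 5 × 5 = 25.
The 4 extra days are Sunday, Monday, Tuesday, Wednesday — 3 of them qualify.
Total: 25 + 3 = 28.
Holidays: 26 July 2078 (Tue); 30 July 2078 (Sat); 4 August 2078 (Thu); 6 August 2078 (Sat); 8 August 2078 (Mon).
3 of the 5 holidays fall on weekdays; the rest are weekends and were already excluded.
Business days: 28 − 3 = 25.

25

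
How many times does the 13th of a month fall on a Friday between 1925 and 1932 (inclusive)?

Friday-the-13ths by year:
1925: Feb, Mar, Nov
1926: Aug
1927: May
1928: Jan, Apr, Jul
1929: Sep, Dec
1930: Jun
1931: Feb, Mar, Nov
1932: May

15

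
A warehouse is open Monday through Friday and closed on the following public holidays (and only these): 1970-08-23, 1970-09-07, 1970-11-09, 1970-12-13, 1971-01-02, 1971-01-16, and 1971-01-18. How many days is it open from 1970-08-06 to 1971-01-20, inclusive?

117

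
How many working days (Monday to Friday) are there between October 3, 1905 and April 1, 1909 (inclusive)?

913 weekdays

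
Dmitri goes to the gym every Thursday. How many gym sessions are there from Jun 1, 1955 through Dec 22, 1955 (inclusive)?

30

Jun 1, 1955 is a Wednesday.
That's 205 days from start to end, counting both.
205 = 7 × 29 + 2, so there are 29 full weeks plus 2 extra days.
Each full week contributes one Thursday: 29 so far.
The 2 extra days are Wed, Thu — 1 of them qualifies.
Total: 29 + 1 = 30.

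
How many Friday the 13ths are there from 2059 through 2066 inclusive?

13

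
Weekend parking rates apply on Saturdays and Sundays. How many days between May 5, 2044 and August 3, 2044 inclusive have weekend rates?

26

May 5, 2044 is a Thursday.
From May 5, 2044 to August 3, 2044 is 91 days inclusive.
91 = 7 × 13, so the span is exactly 13 full weeks.
Each full week contributes 2 weekend days (Sat, Sun): 13 × 2 = 26.
Total: 26.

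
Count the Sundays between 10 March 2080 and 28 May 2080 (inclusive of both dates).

12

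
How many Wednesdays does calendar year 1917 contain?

Jan 1, 1917 is a Monday.
That's 365 days from start to end, counting both.
365 = 7 × 52 + 1, so there are 52 full weeks plus 1 extra day.
Each full week contributes one Wednesday: 52 so far.
The 1 extra day is Monday — none qualify.
Total: 52 + 0 = 52.

52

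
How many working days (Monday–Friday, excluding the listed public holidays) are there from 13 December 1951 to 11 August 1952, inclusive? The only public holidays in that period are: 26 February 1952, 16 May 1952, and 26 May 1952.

13 December 1951 is a Thursday.
That's 243 days from start to end, counting both.
243 = 7 × 34 + 5, so there are 34 full weeks plus 5 extra days.
Each full week contributes 5 weekdays (Mon–Fri): 34 × 5 = 170.
The 5 extra days are Thursday, Friday, Saturday, Sunday, Monday — 3 of them qualify.
Total: 170 + 3 = 173.
Holidays: 26 February 1952 (Tue); 16 May 1952 (Fri); 26 May 1952 (Mon).
All 3 holidays fall on weekdays, so subtract 3.
Business days: 173 − 3 = 170.

170 working days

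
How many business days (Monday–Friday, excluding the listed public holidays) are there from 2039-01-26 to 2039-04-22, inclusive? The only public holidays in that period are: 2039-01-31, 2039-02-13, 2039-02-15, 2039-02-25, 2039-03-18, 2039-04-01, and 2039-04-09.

58 business days

2039-01-26 is a Wednesday.
That's 87 days from start to end, counting both.
87 = 7 × 12 + 3, so there are 12 full weeks plus 3 extra days.
Each full week contributes 5 weekdays (Mon–Fri): 12 × 5 = 60.
The 3 extra days are Wednesday, Thursday, Friday — 3 of them qualify.
Total: 60 + 3 = 63.
Holidays: 2039-01-31 (Mon); 2039-02-13 (Sun); 2039-02-15 (Tue); 2039-02-25 (Fri); 2039-03-18 (Fri); 2039-04-01 (Fri); 2039-04-09 (Sat).
5 of the 7 holidays fall on weekdays; the rest are weekends and were already excluded.
Business days: 63 − 5 = 58.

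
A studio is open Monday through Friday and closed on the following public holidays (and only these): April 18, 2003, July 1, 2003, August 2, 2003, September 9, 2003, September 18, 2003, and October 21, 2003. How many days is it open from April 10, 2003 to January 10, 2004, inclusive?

192 working days

April 10, 2003 is a Thursday.
That's 276 days from start to end, counting both.
276 = 7 × 39 + 3, so there are 39 full weeks plus 3 extra days.
Each full week contributes 5 weekdays (Mon–Fri): 39 × 5 = 195.
The 3 extra days are Thu, Fri, Sat — 2 of them qualify.
Total: 195 + 2 = 197.
Holidays: April 18, 2003 (Fri); July 1, 2003 (Tue); August 2, 2003 (Sat); September 9, 2003 (Tue); September 18, 2003 (Thu); October 21, 2003 (Tue).
5 of the 6 holidays fall on weekdays; the rest are weekends and were already excluded.
Business days: 197 − 5 = 192.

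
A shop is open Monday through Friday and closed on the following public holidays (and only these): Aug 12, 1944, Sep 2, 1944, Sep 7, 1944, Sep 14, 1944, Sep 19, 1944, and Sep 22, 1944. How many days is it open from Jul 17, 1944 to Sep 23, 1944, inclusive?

46 working days

Jul 17, 1944 is a Monday.
The range spans 69 days (inclusive of both endpoints).
69 = 7 × 9 + 6, so there are 9 full weeks plus 6 extra days.
Each full week contributes 5 weekdays (Mon–Fri): 9 × 5 = 45.
The 6 extra days are Mon, Tue, Wed, Thu, Fri, Sat — 5 of them qualify.
Total: 45 + 5 = 50.
Holidays: Aug 12, 1944 (Sat); Sep 2, 1944 (Sat); Sep 7, 1944 (Thu); Sep 14, 1944 (Thu); Sep 19, 1944 (Tue); Sep 22, 1944 (Fri).
4 of the 6 holidays fall on weekdays; the rest are weekends and were already excluded.
Business days: 50 − 4 = 46.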